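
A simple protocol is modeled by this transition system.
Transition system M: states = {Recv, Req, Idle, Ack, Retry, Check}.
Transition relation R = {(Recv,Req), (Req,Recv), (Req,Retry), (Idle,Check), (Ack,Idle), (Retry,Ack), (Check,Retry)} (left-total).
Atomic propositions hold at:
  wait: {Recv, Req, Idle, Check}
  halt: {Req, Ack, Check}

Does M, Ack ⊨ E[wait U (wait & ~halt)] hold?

Sat(~halt) = {Recv, Idle, Retry}
Sat(wait & ~halt) = {Recv, Idle}
E[wait U (wait & ~halt)]: least fixpoint, start Z0 = Sat((wait & ~halt)) = {Recv, Idle}, add states in Sat(wait) with some successor in Z. Z1 = {Recv, Req, Idle}; fixed.
Sat(E[wait U (wait & ~halt)]) = {Recv, Req, Idle}
Ack ∉ Sat(E[wait U (wait & ~halt)]) = {Recv, Req, Idle}, so the formula does not hold at Ack.

No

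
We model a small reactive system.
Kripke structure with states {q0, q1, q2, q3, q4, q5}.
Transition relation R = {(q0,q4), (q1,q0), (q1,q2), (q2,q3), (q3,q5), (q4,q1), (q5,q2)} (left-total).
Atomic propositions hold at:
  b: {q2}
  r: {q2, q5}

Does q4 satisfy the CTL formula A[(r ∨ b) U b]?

No

Sat(r ∨ b) = {q2, q5}
A[(r ∨ b) U b]: least fixpoint, start Z0 = Sat(b) = {q2}, add states in Sat(r ∨ b) with every successor in Z. Z1 = {q2, q5}; fixed.
Sat(A[(r ∨ b) U b]) = {q2, q5}
q4 ∉ Sat(A[(r ∨ b) U b]) = {q2, q5}, so the formula does not hold at q4.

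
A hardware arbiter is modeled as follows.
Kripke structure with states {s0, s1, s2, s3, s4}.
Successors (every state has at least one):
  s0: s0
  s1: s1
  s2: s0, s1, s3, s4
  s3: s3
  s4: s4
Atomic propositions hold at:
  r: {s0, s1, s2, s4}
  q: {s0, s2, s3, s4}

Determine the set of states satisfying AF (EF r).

{s0, s1, s2, s4}

EF r: least fixpoint, start Z0 = {s0, s1, s2, s4}, add states with some successor in Z. Already a fixed point.
Sat(EF r) = {s0, s1, s2, s4}
AF (EF r): least fixpoint, start Z0 = {s0, s1, s2, s4}, add states with every successor in Z. Already a fixed point.
Sat(AF (EF r)) = {s0, s1, s2, s4}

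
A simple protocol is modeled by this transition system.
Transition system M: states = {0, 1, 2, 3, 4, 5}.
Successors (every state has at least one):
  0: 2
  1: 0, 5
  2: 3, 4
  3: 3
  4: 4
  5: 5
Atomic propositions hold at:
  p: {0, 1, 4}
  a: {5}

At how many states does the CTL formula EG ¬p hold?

Sat(¬p) = {2, 3, 5}
EG ¬p: greatest fixpoint, start Z0 = {2, 3, 5}, keep only states in Sat with some successor in Z. Already a fixed point.
Sat(EG ¬p) = {2, 3, 5}
|Sat(EG ¬p)| = |{2, 3, 5}| = 3.

3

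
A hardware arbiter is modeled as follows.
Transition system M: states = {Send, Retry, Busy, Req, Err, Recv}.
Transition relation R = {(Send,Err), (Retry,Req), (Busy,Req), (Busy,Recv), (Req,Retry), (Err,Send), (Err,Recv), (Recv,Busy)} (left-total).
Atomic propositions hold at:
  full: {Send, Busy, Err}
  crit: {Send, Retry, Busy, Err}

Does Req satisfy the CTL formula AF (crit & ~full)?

Yes

Sat(~full) = {Retry, Req, Recv}
Sat(crit & ~full) = {Retry}
AF (crit & ~full): least fixpoint, start Z0 = {Retry}, add states with every successor in Z. Z1 = {Retry, Req}; fixed.
Sat(AF (crit & ~full)) = {Retry, Req}
Req ∈ Sat(AF (crit & ~full)) = {Retry, Req}, so the formula holds at Req.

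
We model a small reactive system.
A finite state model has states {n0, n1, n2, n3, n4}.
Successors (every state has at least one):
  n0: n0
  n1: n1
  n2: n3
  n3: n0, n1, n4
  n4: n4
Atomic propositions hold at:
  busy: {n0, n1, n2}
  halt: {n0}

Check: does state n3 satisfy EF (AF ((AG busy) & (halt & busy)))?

Yes

AG busy: greatest fixpoint, start Z0 = {n0, n1, n2}, keep only states in Sat with every successor in Z. Z1 = {n0, n1}; fixed.
Sat(AG busy) = {n0, n1}
Sat(halt & busy) = {n0}
Sat((AG busy) & (halt & busy)) = {n0}
AF ((AG busy) & (halt & busy)): least fixpoint, start Z0 = {n0}, add states with every successor in Z. Already a fixed point.
Sat(AF ((AG busy) & (halt & busy))) = {n0}
EF (AF ((AG busy) & (halt & busy))): least fixpoint, start Z0 = {n0}, add states with some successor in Z. Z1 = {n0, n3}; Z2 = {n0, n2, n3}; fixed.
Sat(EF (AF ((AG busy) & (halt & busy)))) = {n0, n2, n3}
n3 ∈ Sat(EF (AF ((AG busy) & (halt & busy)))) = {n0, n2, n3}, so the formula holds at n3.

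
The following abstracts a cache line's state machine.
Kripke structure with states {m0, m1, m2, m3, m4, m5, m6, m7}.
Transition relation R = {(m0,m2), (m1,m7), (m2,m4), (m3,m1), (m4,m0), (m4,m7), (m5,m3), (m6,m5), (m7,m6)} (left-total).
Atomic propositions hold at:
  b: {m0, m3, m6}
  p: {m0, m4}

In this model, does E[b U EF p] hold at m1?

EF p: least fixpoint, start Z0 = {m0, m4}, add states with some successor in Z. Z1 = {m0, m2, m4}; fixed.
Sat(EF p) = {m0, m2, m4}
E[b U EF p]: least fixpoint, start Z0 = Sat(EF p) = {m0, m2, m4}, add states in Sat(b) with some successor in Z. Already a fixed point.
Sat(E[b U EF p]) = {m0, m2, m4}
m1 ∉ Sat(E[b U EF p]) = {m0, m2, m4}, so the formula does not hold at m1.

No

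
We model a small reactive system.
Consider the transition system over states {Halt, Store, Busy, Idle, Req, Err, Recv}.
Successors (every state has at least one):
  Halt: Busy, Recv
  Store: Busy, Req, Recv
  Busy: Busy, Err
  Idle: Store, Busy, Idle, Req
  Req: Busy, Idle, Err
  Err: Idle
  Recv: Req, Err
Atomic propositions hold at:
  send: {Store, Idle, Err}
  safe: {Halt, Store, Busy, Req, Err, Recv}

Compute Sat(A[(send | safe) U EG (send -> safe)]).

{Halt, Store, Busy, Req, Recv}

Sat(send | safe) = {Halt, Store, Busy, Idle, Req, Err, Recv}
Sat(send -> safe) = {Halt, Store, Busy, Req, Err, Recv}
EG (send -> safe): greatest fixpoint, start Z0 = {Halt, Store, Busy, Req, Err, Recv}, keep only states in Sat with some successor in Z. Z1 = {Halt, Store, Busy, Req, Recv}; fixed.
Sat(EG (send -> safe)) = {Halt, Store, Busy, Req, Recv}
A[(send | safe) U EG (send -> safe)]: least fixpoint, start Z0 = Sat(EG (send -> safe)) = {Halt, Store, Busy, Req, Recv}, add states in Sat(send | safe) with every successor in Z. Already a fixed point.
Sat(A[(send | safe) U EG (send -> safe)]) = {Halt, Store, Busy, Req, Recv}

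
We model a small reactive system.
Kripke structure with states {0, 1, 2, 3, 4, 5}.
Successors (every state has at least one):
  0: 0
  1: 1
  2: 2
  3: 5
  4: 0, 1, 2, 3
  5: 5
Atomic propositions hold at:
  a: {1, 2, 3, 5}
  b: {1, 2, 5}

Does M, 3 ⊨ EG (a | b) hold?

Sat(a | b) = {1, 2, 3, 5}
EG (a | b): greatest fixpoint, start Z0 = {1, 2, 3, 5}, keep only states in Sat with some successor in Z. Already a fixed point.
Sat(EG (a | b)) = {1, 2, 3, 5}
3 ∈ Sat(EG (a | b)) = {1, 2, 3, 5}, so the formula holds at 3.

Yes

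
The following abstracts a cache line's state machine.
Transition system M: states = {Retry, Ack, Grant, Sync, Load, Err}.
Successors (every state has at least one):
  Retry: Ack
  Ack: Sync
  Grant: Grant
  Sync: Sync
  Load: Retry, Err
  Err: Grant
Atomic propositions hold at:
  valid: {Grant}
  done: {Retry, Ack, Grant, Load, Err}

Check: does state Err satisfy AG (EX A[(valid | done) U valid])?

Sat(valid | done) = {Retry, Ack, Grant, Load, Err}
A[(valid | done) U valid]: least fixpoint, start Z0 = Sat(valid) = {Grant}, add states in Sat(valid | done) with every successor in Z. Z1 = {Grant, Err}; fixed.
Sat(A[(valid | done) U valid]) = {Grant, Err}
Sat(EX A[(valid | done) U valid]) = {s : some successor in {Grant, Err}} = {Grant, Load, Err}
AG (EX A[(valid | done) U valid]): greatest fixpoint, start Z0 = {Grant, Load, Err}, keep only states in Sat with every successor in Z. Z1 = {Grant, Err}; fixed.
Sat(AG (EX A[(valid | done) U valid])) = {Grant, Err}
Err ∈ Sat(AG (EX A[(valid | done) U valid])) = {Grant, Err}, so the formula holds at Err.

Yes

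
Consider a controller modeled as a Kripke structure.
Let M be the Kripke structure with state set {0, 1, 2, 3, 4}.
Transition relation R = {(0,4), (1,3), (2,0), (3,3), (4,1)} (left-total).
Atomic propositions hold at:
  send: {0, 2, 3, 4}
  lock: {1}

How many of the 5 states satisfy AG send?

AG send: greatest fixpoint, start Z0 = {0, 2, 3, 4}, keep only states in Sat with every successor in Z. Z1 = {0, 2, 3}; Z2 = {2, 3}; Z3 = {3}; fixed.
Sat(AG send) = {3}
|Sat(AG send)| = |{3}| = 1.

1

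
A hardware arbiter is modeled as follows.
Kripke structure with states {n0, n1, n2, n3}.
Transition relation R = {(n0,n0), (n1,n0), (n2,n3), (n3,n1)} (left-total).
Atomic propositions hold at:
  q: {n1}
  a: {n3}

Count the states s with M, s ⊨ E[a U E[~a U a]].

Sat(~a) = {n0, n1, n2}
E[~a U a]: least fixpoint, start Z0 = Sat(a) = {n3}, add states in Sat(~a) with some successor in Z. Z1 = {n2, n3}; fixed.
Sat(E[~a U a]) = {n2, n3}
E[a U E[~a U a]]: least fixpoint, start Z0 = Sat(E[~a U a]) = {n2, n3}, add states in Sat(a) with some successor in Z. Already a fixed point.
Sat(E[a U E[~a U a]]) = {n2, n3}
|Sat(E[a U E[~a U a]])| = |{n2, n3}| = 2.

2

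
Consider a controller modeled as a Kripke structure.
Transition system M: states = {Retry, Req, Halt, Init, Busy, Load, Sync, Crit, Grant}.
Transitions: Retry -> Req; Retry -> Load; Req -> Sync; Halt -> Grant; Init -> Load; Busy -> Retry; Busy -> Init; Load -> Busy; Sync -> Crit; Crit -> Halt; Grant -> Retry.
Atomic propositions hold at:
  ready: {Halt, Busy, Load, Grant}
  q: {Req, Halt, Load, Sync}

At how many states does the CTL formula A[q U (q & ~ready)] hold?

2

Sat(~ready) = {Retry, Req, Init, Sync, Crit}
Sat(q & ~ready) = {Req, Sync}
A[q U (q & ~ready)]: least fixpoint, start Z0 = Sat((q & ~ready)) = {Req, Sync}, add states in Sat(q) with every successor in Z. Already a fixed point.
Sat(A[q U (q & ~ready)]) = {Req, Sync}
|Sat(A[q U (q & ~ready)])| = |{Req, Sync}| = 2.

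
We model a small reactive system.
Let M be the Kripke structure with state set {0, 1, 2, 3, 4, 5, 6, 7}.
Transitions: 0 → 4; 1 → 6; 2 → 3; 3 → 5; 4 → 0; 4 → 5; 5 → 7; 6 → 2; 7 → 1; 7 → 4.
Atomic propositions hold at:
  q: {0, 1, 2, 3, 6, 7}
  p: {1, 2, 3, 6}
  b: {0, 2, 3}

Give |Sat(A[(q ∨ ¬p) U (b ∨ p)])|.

Sat(¬p) = {0, 4, 5, 7}
Sat(q ∨ ¬p) = {0, 1, 2, 3, 4, 5, 6, 7}
Sat(b ∨ p) = {0, 1, 2, 3, 6}
A[(q ∨ ¬p) U (b ∨ p)]: least fixpoint, start Z0 = Sat((b ∨ p)) = {0, 1, 2, 3, 6}, add states in Sat(q ∨ ¬p) with every successor in Z. Already a fixed point.
Sat(A[(q ∨ ¬p) U (b ∨ p)]) = {0, 1, 2, 3, 6}
|Sat(A[(q ∨ ¬p) U (b ∨ p)])| = |{0, 1, 2, 3, 6}| = 5.

5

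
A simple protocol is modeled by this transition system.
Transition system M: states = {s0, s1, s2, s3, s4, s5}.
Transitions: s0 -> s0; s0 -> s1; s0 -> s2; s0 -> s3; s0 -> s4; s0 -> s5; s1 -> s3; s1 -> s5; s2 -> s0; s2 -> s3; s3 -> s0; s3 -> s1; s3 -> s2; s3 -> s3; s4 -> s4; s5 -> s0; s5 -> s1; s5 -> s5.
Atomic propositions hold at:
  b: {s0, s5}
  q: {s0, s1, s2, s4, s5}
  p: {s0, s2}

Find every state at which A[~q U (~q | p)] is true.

Sat(~q) = {s3}
Sat(~q | p) = {s0, s2, s3}
A[~q U (~q | p)]: least fixpoint, start Z0 = Sat((~q | p)) = {s0, s2, s3}, add states in Sat(~q) with every successor in Z. Already a fixed point.
Sat(A[~q U (~q | p)]) = {s0, s2, s3}

{s0, s2, s3}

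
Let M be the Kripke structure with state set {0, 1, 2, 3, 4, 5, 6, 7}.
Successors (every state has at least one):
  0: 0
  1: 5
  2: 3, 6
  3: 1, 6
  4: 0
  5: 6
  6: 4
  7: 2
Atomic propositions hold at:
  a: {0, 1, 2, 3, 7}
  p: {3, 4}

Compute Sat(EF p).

EF p: least fixpoint, start Z0 = {3, 4}, add states with some successor in Z. Z1 = {2, 3, 4, 6}; Z2 = {2, 3, 4, 5, 6, 7}; Z3 = {1, 2, 3, 4, 5, 6, 7}; fixed.
Sat(EF p) = {1, 2, 3, 4, 5, 6, 7}

{1, 2, 3, 4, 5, 6, 7}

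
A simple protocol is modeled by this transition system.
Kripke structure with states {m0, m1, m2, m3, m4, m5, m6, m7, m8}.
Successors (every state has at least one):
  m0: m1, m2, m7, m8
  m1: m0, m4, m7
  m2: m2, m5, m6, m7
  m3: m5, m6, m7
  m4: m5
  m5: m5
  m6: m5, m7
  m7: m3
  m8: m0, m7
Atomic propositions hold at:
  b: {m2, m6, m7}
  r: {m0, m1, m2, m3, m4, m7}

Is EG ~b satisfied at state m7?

No

Sat(~b) = {m0, m1, m3, m4, m5, m8}
EG ~b: greatest fixpoint, start Z0 = {m0, m1, m3, m4, m5, m8}, keep only states in Sat with some successor in Z. Already a fixed point.
Sat(EG ~b) = {m0, m1, m3, m4, m5, m8}
m7 ∉ Sat(EG ~b) = {m0, m1, m3, m4, m5, m8}, so the formula does not hold at m7.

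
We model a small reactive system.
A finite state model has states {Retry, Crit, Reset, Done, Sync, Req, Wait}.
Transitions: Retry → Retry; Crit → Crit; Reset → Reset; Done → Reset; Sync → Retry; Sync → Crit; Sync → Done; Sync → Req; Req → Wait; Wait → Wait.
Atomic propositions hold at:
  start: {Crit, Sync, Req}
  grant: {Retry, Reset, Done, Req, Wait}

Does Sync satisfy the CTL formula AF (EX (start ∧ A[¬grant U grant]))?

Sat(¬grant) = {Crit, Sync}
A[¬grant U grant]: least fixpoint, start Z0 = Sat(grant) = {Retry, Reset, Done, Req, Wait}, add states in Sat(¬grant) with every successor in Z. Already a fixed point.
Sat(A[¬grant U grant]) = {Retry, Reset, Done, Req, Wait}
Sat(start ∧ A[¬grant U grant]) = {Req}
Sat(EX (start ∧ A[¬grant U grant])) = {s : some successor in {Req}} = {Sync}
AF (EX (start ∧ A[¬grant U grant])): least fixpoint, start Z0 = {Sync}, add states with every successor in Z. Already a fixed point.
Sat(AF (EX (start ∧ A[¬grant U grant]))) = {Sync}
Sync ∈ Sat(AF (EX (start ∧ A[¬grant U grant]))) = {Sync}, so the formula holds at Sync.

Yes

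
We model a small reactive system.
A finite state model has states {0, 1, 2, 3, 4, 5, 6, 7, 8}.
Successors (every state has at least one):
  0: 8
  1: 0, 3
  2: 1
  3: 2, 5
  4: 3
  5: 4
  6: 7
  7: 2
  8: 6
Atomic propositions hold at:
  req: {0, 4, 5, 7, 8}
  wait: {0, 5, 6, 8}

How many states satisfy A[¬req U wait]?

4

Sat(¬req) = {1, 2, 3, 6}
A[¬req U wait]: least fixpoint, start Z0 = Sat(wait) = {0, 5, 6, 8}, add states in Sat(¬req) with every successor in Z. Already a fixed point.
Sat(A[¬req U wait]) = {0, 5, 6, 8}
|Sat(A[¬req U wait])| = |{0, 5, 6, 8}| = 4.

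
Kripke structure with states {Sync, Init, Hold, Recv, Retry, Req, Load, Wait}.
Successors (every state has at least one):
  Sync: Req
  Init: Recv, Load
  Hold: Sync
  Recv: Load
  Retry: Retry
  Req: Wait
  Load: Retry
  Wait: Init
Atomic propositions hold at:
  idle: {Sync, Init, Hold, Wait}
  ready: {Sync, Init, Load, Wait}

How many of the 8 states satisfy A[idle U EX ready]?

6

Sat(EX ready) = {s : some successor in {Sync, Init, Load, Wait}} = {Init, Hold, Recv, Req, Wait}
A[idle U EX ready]: least fixpoint, start Z0 = Sat(EX ready) = {Init, Hold, Recv, Req, Wait}, add states in Sat(idle) with every successor in Z. Z1 = {Sync, Init, Hold, Recv, Req, Wait}; fixed.
Sat(A[idle U EX ready]) = {Sync, Init, Hold, Recv, Req, Wait}
|Sat(A[idle U EX ready])| = |{Sync, Init, Hold, Recv, Req, Wait}| = 6.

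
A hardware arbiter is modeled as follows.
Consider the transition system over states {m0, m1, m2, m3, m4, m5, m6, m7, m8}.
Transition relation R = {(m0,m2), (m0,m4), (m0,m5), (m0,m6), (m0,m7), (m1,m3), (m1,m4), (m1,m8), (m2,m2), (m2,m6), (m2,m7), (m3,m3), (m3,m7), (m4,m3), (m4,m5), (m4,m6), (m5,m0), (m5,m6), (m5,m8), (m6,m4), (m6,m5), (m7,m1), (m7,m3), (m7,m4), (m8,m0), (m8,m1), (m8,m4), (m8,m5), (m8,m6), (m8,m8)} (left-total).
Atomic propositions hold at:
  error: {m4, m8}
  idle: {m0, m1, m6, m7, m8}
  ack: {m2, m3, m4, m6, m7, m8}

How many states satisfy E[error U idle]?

6

E[error U idle]: least fixpoint, start Z0 = Sat(idle) = {m0, m1, m6, m7, m8}, add states in Sat(error) with some successor in Z. Z1 = {m0, m1, m4, m6, m7, m8}; fixed.
Sat(E[error U idle]) = {m0, m1, m4, m6, m7, m8}
|Sat(E[error U idle])| = |{m0, m1, m4, m6, m7, m8}| = 6.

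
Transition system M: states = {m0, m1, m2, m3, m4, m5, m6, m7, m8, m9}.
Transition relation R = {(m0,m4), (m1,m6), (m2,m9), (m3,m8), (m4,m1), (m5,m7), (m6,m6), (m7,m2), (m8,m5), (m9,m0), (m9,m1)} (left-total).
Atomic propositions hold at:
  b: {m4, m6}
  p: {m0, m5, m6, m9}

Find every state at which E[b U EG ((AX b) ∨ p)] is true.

{m1, m4, m6, m9}

Sat(AX b) = {s : every successor in {m4, m6}} = {m0, m1, m6}
Sat((AX b) ∨ p) = {m0, m1, m5, m6, m9}
EG ((AX b) ∨ p): greatest fixpoint, start Z0 = {m0, m1, m5, m6, m9}, keep only states in Sat with some successor in Z. Z1 = {m1, m6, m9}; fixed.
Sat(EG ((AX b) ∨ p)) = {m1, m6, m9}
E[b U EG ((AX b) ∨ p)]: least fixpoint, start Z0 = Sat(EG ((AX b) ∨ p)) = {m1, m6, m9}, add states in Sat(b) with some successor in Z. Z1 = {m1, m4, m6, m9}; fixed.
Sat(E[b U EG ((AX b) ∨ p)]) = {m1, m4, m6, m9}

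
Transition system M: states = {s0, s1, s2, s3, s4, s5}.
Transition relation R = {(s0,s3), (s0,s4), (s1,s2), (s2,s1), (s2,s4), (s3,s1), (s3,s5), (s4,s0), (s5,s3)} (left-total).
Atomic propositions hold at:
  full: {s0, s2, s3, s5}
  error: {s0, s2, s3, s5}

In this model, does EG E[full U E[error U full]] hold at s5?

E[error U full]: least fixpoint, start Z0 = Sat(full) = {s0, s2, s3, s5}, add states in Sat(error) with some successor in Z. Already a fixed point.
Sat(E[error U full]) = {s0, s2, s3, s5}
E[full U E[error U full]]: least fixpoint, start Z0 = Sat(E[error U full]) = {s0, s2, s3, s5}, add states in Sat(full) with some successor in Z. Already a fixed point.
Sat(E[full U E[error U full]]) = {s0, s2, s3, s5}
EG E[full U E[error U full]]: greatest fixpoint, start Z0 = {s0, s2, s3, s5}, keep only states in Sat with some successor in Z. Z1 = {s0, s3, s5}; fixed.
Sat(EG E[full U E[error U full]]) = {s0, s3, s5}
s5 ∈ Sat(EG E[full U E[error U full]]) = {s0, s3, s5}, so the formula holds at s5.

Yes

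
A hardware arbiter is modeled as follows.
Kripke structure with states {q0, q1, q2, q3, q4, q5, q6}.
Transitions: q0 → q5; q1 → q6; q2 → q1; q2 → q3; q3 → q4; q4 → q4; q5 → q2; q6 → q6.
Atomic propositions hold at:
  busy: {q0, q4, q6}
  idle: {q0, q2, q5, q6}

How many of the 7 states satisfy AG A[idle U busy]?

A[idle U busy]: least fixpoint, start Z0 = Sat(busy) = {q0, q4, q6}, add states in Sat(idle) with every successor in Z. Already a fixed point.
Sat(A[idle U busy]) = {q0, q4, q6}
AG A[idle U busy]: greatest fixpoint, start Z0 = {q0, q4, q6}, keep only states in Sat with every successor in Z. Z1 = {q4, q6}; fixed.
Sat(AG A[idle U busy]) = {q4, q6}
|Sat(AG A[idle U busy])| = |{q4, q6}| = 2.

2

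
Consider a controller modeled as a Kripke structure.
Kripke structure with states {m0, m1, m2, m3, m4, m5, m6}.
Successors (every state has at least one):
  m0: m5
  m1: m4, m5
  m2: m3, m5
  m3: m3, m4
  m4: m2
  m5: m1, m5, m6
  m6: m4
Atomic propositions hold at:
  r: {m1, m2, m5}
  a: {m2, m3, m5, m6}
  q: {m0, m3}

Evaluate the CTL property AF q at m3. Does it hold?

Yes

AF q: least fixpoint, start Z0 = {m0, m3}, add states with every successor in Z. Already a fixed point.
Sat(AF q) = {m0, m3}
m3 ∈ Sat(AF q) = {m0, m3}, so the formula holds at m3.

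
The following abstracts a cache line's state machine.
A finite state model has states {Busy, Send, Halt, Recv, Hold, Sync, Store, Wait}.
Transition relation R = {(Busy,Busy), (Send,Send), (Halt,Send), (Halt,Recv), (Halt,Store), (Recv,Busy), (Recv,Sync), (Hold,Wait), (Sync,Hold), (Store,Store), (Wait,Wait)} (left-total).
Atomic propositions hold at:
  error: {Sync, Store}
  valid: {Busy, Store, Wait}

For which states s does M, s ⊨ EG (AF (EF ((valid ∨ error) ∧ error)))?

Sat(valid ∨ error) = {Busy, Sync, Store, Wait}
Sat((valid ∨ error) ∧ error) = {Sync, Store}
EF ((valid ∨ error) ∧ error): least fixpoint, start Z0 = {Sync, Store}, add states with some successor in Z. Z1 = {Halt, Recv, Sync, Store}; fixed.
Sat(EF ((valid ∨ error) ∧ error)) = {Halt, Recv, Sync, Store}
AF (EF ((valid ∨ error) ∧ error)): least fixpoint, start Z0 = {Halt, Recv, Sync, Store}, add states with every successor in Z. Already a fixed point.
Sat(AF (EF ((valid ∨ error) ∧ error))) = {Halt, Recv, Sync, Store}
EG (AF (EF ((valid ∨ error) ∧ error))): greatest fixpoint, start Z0 = {Halt, Recv, Sync, Store}, keep only states in Sat with some successor in Z. Z1 = {Halt, Recv, Store}; Z2 = {Halt, Store}; fixed.
Sat(EG (AF (EF ((valid ∨ error) ∧ error)))) = {Halt, Store}

{Halt, Store}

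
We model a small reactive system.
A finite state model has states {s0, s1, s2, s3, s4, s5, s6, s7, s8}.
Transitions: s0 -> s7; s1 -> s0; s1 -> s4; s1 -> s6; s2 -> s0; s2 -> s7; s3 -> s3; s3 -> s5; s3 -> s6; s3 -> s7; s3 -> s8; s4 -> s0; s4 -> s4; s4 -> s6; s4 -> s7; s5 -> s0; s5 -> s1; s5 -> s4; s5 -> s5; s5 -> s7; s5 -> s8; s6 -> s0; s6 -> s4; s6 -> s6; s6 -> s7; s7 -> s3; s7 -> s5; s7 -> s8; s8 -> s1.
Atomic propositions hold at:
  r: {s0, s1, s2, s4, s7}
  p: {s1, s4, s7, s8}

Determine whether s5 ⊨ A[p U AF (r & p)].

Sat(r & p) = {s1, s4, s7}
AF (r & p): least fixpoint, start Z0 = {s1, s4, s7}, add states with every successor in Z. Z1 = {s0, s1, s4, s7, s8}; Z2 = {s0, s1, s2, s4, s7, s8}; fixed.
Sat(AF (r & p)) = {s0, s1, s2, s4, s7, s8}
A[p U AF (r & p)]: least fixpoint, start Z0 = Sat(AF (r & p)) = {s0, s1, s2, s4, s7, s8}, add states in Sat(p) with every successor in Z. Already a fixed point.
Sat(A[p U AF (r & p)]) = {s0, s1, s2, s4, s7, s8}
s5 ∉ Sat(A[p U AF (r & p)]) = {s0, s1, s2, s4, s7, s8}, so the formula does not hold at s5.

No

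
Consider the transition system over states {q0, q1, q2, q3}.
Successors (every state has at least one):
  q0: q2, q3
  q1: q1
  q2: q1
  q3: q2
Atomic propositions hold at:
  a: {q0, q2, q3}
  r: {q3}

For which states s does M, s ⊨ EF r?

EF r: least fixpoint, start Z0 = {q3}, add states with some successor in Z. Z1 = {q0, q3}; fixed.
Sat(EF r) = {q0, q3}

{q0, q3}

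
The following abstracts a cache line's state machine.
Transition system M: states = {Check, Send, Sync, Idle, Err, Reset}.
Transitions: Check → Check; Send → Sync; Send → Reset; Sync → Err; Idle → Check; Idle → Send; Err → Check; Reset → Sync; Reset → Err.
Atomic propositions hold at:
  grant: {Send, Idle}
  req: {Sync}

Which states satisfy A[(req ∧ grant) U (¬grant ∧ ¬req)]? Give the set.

Sat(req ∧ grant) = ∅
Sat(¬grant) = {Check, Sync, Err, Reset}
Sat(¬req) = {Check, Send, Idle, Err, Reset}
Sat(¬grant ∧ ¬req) = {Check, Err, Reset}
A[(req ∧ grant) U (¬grant ∧ ¬req)]: least fixpoint, start Z0 = Sat((¬grant ∧ ¬req)) = {Check, Err, Reset}, add states in Sat(req ∧ grant) with every successor in Z. Already a fixed point.
Sat(A[(req ∧ grant) U (¬grant ∧ ¬req)]) = {Check, Err, Reset}

{Check, Err, Reset}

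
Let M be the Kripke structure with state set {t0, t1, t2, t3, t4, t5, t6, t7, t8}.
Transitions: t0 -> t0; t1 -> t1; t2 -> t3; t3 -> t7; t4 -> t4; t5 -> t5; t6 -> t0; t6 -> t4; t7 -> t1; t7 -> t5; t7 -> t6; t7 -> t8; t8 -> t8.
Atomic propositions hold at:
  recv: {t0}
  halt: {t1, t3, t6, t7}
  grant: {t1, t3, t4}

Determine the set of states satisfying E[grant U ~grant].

Sat(~grant) = {t0, t2, t5, t6, t7, t8}
E[grant U ~grant]: least fixpoint, start Z0 = Sat(~grant) = {t0, t2, t5, t6, t7, t8}, add states in Sat(grant) with some successor in Z. Z1 = {t0, t2, t3, t5, t6, t7, t8}; fixed.
Sat(E[grant U ~grant]) = {t0, t2, t3, t5, t6, t7, t8}

{t0, t2, t3, t5, t6, t7, t8}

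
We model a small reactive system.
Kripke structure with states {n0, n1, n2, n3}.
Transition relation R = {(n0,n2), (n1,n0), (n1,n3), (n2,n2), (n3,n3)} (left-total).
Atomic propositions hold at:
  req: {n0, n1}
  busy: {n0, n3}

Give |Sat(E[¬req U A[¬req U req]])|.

Sat(¬req) = {n2, n3}
A[¬req U req]: least fixpoint, start Z0 = Sat(req) = {n0, n1}, add states in Sat(¬req) with every successor in Z. Already a fixed point.
Sat(A[¬req U req]) = {n0, n1}
E[¬req U A[¬req U req]]: least fixpoint, start Z0 = Sat(A[¬req U req]) = {n0, n1}, add states in Sat(¬req) with some successor in Z. Already a fixed point.
Sat(E[¬req U A[¬req U req]]) = {n0, n1}
|Sat(E[¬req U A[¬req U req]])| = |{n0, n1}| = 2.

2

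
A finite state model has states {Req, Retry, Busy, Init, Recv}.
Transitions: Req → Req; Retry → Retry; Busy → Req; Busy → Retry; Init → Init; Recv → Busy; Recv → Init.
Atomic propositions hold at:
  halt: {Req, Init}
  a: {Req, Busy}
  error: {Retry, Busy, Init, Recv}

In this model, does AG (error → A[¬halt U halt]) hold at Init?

Yes

Sat(¬halt) = {Retry, Busy, Recv}
A[¬halt U halt]: least fixpoint, start Z0 = Sat(halt) = {Req, Init}, add states in Sat(¬halt) with every successor in Z. Already a fixed point.
Sat(A[¬halt U halt]) = {Req, Init}
Sat(error → A[¬halt U halt]) = {Req, Init}
AG (error → A[¬halt U halt]): greatest fixpoint, start Z0 = {Req, Init}, keep only states in Sat with every successor in Z. Already a fixed point.
Sat(AG (error → A[¬halt U halt])) = {Req, Init}
Init ∈ Sat(AG (error → A[¬halt U halt])) = {Req, Init}, so the formula holds at Init.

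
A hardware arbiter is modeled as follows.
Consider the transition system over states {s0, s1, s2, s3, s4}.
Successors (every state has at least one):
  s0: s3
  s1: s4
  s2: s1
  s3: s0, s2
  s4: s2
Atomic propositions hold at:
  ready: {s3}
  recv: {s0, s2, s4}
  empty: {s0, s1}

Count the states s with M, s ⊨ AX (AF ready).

1

AF ready: least fixpoint, start Z0 = {s3}, add states with every successor in Z. Z1 = {s0, s3}; fixed.
Sat(AF ready) = {s0, s3}
Sat(AX (AF ready)) = {s : every successor in {s0, s3}} = {s0}
|Sat(AX (AF ready))| = |{s0}| = 1.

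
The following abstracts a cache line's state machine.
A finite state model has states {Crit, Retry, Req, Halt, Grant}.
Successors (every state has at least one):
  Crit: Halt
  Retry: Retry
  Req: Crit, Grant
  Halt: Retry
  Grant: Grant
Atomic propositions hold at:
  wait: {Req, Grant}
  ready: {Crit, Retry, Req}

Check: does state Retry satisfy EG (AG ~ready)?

Sat(~ready) = {Halt, Grant}
AG ~ready: greatest fixpoint, start Z0 = {Halt, Grant}, keep only states in Sat with every successor in Z. Z1 = {Grant}; fixed.
Sat(AG ~ready) = {Grant}
EG (AG ~ready): greatest fixpoint, start Z0 = {Grant}, keep only states in Sat with some successor in Z. Already a fixed point.
Sat(EG (AG ~ready)) = {Grant}
Retry ∉ Sat(EG (AG ~ready)) = {Grant}, so the formula does not hold at Retry.

No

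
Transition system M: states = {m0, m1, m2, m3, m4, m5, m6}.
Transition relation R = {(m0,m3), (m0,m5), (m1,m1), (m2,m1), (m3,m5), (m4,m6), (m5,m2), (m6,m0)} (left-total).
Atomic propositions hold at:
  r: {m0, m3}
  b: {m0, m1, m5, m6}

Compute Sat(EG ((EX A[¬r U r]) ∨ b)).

{m1}

Sat(¬r) = {m1, m2, m4, m5, m6}
A[¬r U r]: least fixpoint, start Z0 = Sat(r) = {m0, m3}, add states in Sat(¬r) with every successor in Z. Z1 = {m0, m3, m6}; Z2 = {m0, m3, m4, m6}; fixed.
Sat(A[¬r U r]) = {m0, m3, m4, m6}
Sat(EX A[¬r U r]) = {s : some successor in {m0, m3, m4, m6}} = {m0, m4, m6}
Sat((EX A[¬r U r]) ∨ b) = {m0, m1, m4, m5, m6}
EG ((EX A[¬r U r]) ∨ b): greatest fixpoint, start Z0 = {m0, m1, m4, m5, m6}, keep only states in Sat with some successor in Z. Z1 = {m0, m1, m4, m6}; Z2 = {m1, m4, m6}; Z3 = {m1, m4}; Z4 = {m1}; fixed.
Sat(EG ((EX A[¬r U r]) ∨ b)) = {m1}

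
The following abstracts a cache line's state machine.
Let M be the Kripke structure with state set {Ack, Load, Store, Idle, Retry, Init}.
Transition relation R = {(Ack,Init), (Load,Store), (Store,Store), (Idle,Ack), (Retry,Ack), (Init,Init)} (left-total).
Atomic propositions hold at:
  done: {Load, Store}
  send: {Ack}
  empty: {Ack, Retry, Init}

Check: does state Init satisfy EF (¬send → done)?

Sat(¬send) = {Load, Store, Idle, Retry, Init}
Sat(¬send → done) = {Ack, Load, Store}
EF (¬send → done): least fixpoint, start Z0 = {Ack, Load, Store}, add states with some successor in Z. Z1 = {Ack, Load, Store, Idle, Retry}; fixed.
Sat(EF (¬send → done)) = {Ack, Load, Store, Idle, Retry}
Init ∉ Sat(EF (¬send → done)) = {Ack, Load, Store, Idle, Retry}, so the formula does not hold at Init.

No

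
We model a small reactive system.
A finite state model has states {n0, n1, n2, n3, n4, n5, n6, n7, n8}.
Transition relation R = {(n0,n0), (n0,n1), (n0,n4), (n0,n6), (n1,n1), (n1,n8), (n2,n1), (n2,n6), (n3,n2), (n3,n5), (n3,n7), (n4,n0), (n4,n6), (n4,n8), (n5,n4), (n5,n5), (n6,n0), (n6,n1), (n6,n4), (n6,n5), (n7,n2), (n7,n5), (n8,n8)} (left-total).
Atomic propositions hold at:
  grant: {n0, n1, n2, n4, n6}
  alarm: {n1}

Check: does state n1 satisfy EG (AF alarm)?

Yes

AF alarm: least fixpoint, start Z0 = {n1}, add states with every successor in Z. Already a fixed point.
Sat(AF alarm) = {n1}
EG (AF alarm): greatest fixpoint, start Z0 = {n1}, keep only states in Sat with some successor in Z. Already a fixed point.
Sat(EG (AF alarm)) = {n1}
n1 ∈ Sat(EG (AF alarm)) = {n1}, so the formula holds at n1.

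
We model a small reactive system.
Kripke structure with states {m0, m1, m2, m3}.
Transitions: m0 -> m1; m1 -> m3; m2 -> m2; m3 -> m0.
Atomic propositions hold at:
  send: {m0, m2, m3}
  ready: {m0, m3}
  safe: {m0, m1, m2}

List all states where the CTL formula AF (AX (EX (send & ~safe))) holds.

Sat(~safe) = {m3}
Sat(send & ~safe) = {m3}
Sat(EX (send & ~safe)) = {s : some successor in {m3}} = {m1}
Sat(AX (EX (send & ~safe))) = {s : every successor in {m1}} = {m0}
AF (AX (EX (send & ~safe))): least fixpoint, start Z0 = {m0}, add states with every successor in Z. Z1 = {m0, m3}; Z2 = {m0, m1, m3}; fixed.
Sat(AF (AX (EX (send & ~safe)))) = {m0, m1, m3}

{m0, m1, m3}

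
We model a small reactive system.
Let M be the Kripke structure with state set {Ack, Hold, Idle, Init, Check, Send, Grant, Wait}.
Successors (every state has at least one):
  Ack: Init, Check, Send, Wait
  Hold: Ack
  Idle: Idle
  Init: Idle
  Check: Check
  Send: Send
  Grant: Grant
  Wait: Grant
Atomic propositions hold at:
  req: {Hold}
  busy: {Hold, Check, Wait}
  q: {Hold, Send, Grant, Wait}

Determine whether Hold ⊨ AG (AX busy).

No

Sat(AX busy) = {s : every successor in {Hold, Check, Wait}} = {Check}
AG (AX busy): greatest fixpoint, start Z0 = {Check}, keep only states in Sat with every successor in Z. Already a fixed point.
Sat(AG (AX busy)) = {Check}
Hold ∉ Sat(AG (AX busy)) = {Check}, so the formula does not hold at Hold.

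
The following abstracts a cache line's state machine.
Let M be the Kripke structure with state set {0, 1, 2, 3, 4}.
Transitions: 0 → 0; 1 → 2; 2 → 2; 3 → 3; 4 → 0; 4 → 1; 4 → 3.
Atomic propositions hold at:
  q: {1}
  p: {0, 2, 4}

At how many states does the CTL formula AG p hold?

AG p: greatest fixpoint, start Z0 = {0, 2, 4}, keep only states in Sat with every successor in Z. Z1 = {0, 2}; fixed.
Sat(AG p) = {0, 2}
|Sat(AG p)| = |{0, 2}| = 2.

2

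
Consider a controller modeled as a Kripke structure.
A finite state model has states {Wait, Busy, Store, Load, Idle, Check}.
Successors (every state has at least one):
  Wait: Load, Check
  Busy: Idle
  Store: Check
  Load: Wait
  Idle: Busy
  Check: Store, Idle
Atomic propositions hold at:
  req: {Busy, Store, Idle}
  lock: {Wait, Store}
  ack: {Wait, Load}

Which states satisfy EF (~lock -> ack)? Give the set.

Sat(~lock) = {Busy, Load, Idle, Check}
Sat(~lock -> ack) = {Wait, Store, Load}
EF (~lock -> ack): least fixpoint, start Z0 = {Wait, Store, Load}, add states with some successor in Z. Z1 = {Wait, Store, Load, Check}; fixed.
Sat(EF (~lock -> ack)) = {Wait, Store, Load, Check}

{Wait, Store, Load, Check}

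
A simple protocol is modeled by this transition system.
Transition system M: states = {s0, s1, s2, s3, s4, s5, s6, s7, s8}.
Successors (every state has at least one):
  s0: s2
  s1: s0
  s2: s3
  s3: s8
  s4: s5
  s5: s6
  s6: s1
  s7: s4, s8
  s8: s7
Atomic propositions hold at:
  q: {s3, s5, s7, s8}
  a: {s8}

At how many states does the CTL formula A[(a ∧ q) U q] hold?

Sat(a ∧ q) = {s8}
A[(a ∧ q) U q]: least fixpoint, start Z0 = Sat(q) = {s3, s5, s7, s8}, add states in Sat(a ∧ q) with every successor in Z. Already a fixed point.
Sat(A[(a ∧ q) U q]) = {s3, s5, s7, s8}
|Sat(A[(a ∧ q) U q])| = |{s3, s5, s7, s8}| = 4.

4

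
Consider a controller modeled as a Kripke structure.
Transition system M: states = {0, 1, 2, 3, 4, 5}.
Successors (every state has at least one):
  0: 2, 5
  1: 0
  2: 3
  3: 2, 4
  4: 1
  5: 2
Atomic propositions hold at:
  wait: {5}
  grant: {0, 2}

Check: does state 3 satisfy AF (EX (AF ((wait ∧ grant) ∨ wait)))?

No

Sat(wait ∧ grant) = ∅
Sat((wait ∧ grant) ∨ wait) = {5}
AF ((wait ∧ grant) ∨ wait): least fixpoint, start Z0 = {5}, add states with every successor in Z. Already a fixed point.
Sat(AF ((wait ∧ grant) ∨ wait)) = {5}
Sat(EX (AF ((wait ∧ grant) ∨ wait))) = {s : some successor in {5}} = {0}
AF (EX (AF ((wait ∧ grant) ∨ wait))): least fixpoint, start Z0 = {0}, add states with every successor in Z. Z1 = {0, 1}; Z2 = {0, 1, 4}; fixed.
Sat(AF (EX (AF ((wait ∧ grant) ∨ wait)))) = {0, 1, 4}
3 ∉ Sat(AF (EX (AF ((wait ∧ grant) ∨ wait)))) = {0, 1, 4}, so the formula does not hold at 3.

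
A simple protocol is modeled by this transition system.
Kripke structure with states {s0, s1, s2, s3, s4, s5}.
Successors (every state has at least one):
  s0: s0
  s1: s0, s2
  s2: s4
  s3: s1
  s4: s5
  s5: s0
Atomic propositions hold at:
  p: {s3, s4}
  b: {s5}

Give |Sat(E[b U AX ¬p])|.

Sat(¬p) = {s0, s1, s2, s5}
Sat(AX ¬p) = {s : every successor in {s0, s1, s2, s5}} = {s0, s1, s3, s4, s5}
E[b U AX ¬p]: least fixpoint, start Z0 = Sat(AX ¬p) = {s0, s1, s3, s4, s5}, add states in Sat(b) with some successor in Z. Already a fixed point.
Sat(E[b U AX ¬p]) = {s0, s1, s3, s4, s5}
|Sat(E[b U AX ¬p])| = |{s0, s1, s3, s4, s5}| = 5.

5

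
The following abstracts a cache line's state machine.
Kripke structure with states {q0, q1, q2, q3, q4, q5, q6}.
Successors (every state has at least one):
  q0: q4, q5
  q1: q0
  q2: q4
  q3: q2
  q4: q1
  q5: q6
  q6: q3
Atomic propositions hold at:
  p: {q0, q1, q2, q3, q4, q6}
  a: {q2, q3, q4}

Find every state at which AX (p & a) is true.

{q2, q3, q6}

Sat(p & a) = {q2, q3, q4}
Sat(AX (p & a)) = {s : every successor in {q2, q3, q4}} = {q2, q3, q6}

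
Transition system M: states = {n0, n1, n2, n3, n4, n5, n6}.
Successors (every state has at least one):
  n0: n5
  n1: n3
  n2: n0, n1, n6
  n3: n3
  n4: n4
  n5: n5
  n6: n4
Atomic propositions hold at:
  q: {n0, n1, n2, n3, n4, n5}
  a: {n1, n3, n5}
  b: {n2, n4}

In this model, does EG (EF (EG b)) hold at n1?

No

EG b: greatest fixpoint, start Z0 = {n2, n4}, keep only states in Sat with some successor in Z. Z1 = {n4}; fixed.
Sat(EG b) = {n4}
EF (EG b): least fixpoint, start Z0 = {n4}, add states with some successor in Z. Z1 = {n4, n6}; Z2 = {n2, n4, n6}; fixed.
Sat(EF (EG b)) = {n2, n4, n6}
EG (EF (EG b)): greatest fixpoint, start Z0 = {n2, n4, n6}, keep only states in Sat with some successor in Z. Already a fixed point.
Sat(EG (EF (EG b))) = {n2, n4, n6}
n1 ∉ Sat(EG (EF (EG b))) = {n2, n4, n6}, so the formula does not hold at n1.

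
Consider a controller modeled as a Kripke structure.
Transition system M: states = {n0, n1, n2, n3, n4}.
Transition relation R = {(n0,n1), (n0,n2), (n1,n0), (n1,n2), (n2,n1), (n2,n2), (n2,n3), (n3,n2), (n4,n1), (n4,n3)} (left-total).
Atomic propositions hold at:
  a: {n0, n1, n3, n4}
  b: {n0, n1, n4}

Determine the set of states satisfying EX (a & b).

{n0, n1, n2, n4}

Sat(a & b) = {n0, n1, n4}
Sat(EX (a & b)) = {s : some successor in {n0, n1, n4}} = {n0, n1, n2, n4}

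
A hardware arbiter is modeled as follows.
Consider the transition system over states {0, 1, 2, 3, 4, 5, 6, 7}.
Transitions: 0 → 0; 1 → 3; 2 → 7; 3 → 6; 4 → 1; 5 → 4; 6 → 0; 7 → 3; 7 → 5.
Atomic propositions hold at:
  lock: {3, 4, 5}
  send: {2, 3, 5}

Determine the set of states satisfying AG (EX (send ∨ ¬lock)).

{0, 1, 3, 4, 6}

Sat(¬lock) = {0, 1, 2, 6, 7}
Sat(send ∨ ¬lock) = {0, 1, 2, 3, 5, 6, 7}
Sat(EX (send ∨ ¬lock)) = {s : some successor in {0, 1, 2, 3, 5, 6, 7}} = {0, 1, 2, 3, 4, 6, 7}
AG (EX (send ∨ ¬lock)): greatest fixpoint, start Z0 = {0, 1, 2, 3, 4, 6, 7}, keep only states in Sat with every successor in Z. Z1 = {0, 1, 2, 3, 4, 6}; Z2 = {0, 1, 3, 4, 6}; fixed.
Sat(AG (EX (send ∨ ¬lock))) = {0, 1, 3, 4, 6}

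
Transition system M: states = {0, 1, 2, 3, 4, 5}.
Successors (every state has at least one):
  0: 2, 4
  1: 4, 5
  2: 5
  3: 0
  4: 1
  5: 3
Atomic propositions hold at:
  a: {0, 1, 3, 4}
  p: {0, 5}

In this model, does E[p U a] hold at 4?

E[p U a]: least fixpoint, start Z0 = Sat(a) = {0, 1, 3, 4}, add states in Sat(p) with some successor in Z. Z1 = {0, 1, 3, 4, 5}; fixed.
Sat(E[p U a]) = {0, 1, 3, 4, 5}
4 ∈ Sat(E[p U a]) = {0, 1, 3, 4, 5}, so the formula holds at 4.

Yes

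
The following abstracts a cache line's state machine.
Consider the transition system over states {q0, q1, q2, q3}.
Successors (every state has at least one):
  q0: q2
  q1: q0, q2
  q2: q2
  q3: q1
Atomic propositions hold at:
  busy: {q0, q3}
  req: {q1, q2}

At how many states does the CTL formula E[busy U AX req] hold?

Sat(AX req) = {s : every successor in {q1, q2}} = {q0, q2, q3}
E[busy U AX req]: least fixpoint, start Z0 = Sat(AX req) = {q0, q2, q3}, add states in Sat(busy) with some successor in Z. Already a fixed point.
Sat(E[busy U AX req]) = {q0, q2, q3}
|Sat(E[busy U AX req])| = |{q0, q2, q3}| = 3.

3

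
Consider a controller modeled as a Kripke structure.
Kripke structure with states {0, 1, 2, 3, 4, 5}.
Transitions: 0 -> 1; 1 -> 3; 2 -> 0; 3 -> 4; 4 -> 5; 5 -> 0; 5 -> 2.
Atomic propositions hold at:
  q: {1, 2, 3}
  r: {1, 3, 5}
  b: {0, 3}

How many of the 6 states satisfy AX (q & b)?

1

Sat(q & b) = {3}
Sat(AX (q & b)) = {s : every successor in {3}} = {1}
|Sat(AX (q & b))| = |{1}| = 1.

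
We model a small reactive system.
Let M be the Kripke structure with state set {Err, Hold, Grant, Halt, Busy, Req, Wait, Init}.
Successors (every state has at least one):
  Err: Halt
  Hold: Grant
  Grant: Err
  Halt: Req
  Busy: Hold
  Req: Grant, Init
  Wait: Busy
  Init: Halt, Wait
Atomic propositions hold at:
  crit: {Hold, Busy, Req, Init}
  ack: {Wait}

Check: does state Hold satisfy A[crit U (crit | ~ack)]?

Sat(~ack) = {Err, Hold, Grant, Halt, Busy, Req, Init}
Sat(crit | ~ack) = {Err, Hold, Grant, Halt, Busy, Req, Init}
A[crit U (crit | ~ack)]: least fixpoint, start Z0 = Sat((crit | ~ack)) = {Err, Hold, Grant, Halt, Busy, Req, Init}, add states in Sat(crit) with every successor in Z. Already a fixed point.
Sat(A[crit U (crit | ~ack)]) = {Err, Hold, Grant, Halt, Busy, Req, Init}
Hold ∈ Sat(A[crit U (crit | ~ack)]) = {Err, Hold, Grant, Halt, Busy, Req, Init}, so the formula holds at Hold.

Yes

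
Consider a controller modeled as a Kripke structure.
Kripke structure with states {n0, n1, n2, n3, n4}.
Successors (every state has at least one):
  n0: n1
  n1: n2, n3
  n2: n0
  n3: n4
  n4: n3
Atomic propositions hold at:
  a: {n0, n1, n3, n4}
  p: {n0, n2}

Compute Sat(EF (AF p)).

{n0, n1, n2}

AF p: least fixpoint, start Z0 = {n0, n2}, add states with every successor in Z. Already a fixed point.
Sat(AF p) = {n0, n2}
EF (AF p): least fixpoint, start Z0 = {n0, n2}, add states with some successor in Z. Z1 = {n0, n1, n2}; fixed.
Sat(EF (AF p)) = {n0, n1, n2}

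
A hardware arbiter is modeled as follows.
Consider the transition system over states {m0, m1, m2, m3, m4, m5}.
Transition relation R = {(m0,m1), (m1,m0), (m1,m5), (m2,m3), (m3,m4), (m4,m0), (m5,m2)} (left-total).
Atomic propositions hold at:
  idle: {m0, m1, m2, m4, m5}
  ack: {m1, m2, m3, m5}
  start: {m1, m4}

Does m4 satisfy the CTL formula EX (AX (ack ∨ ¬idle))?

Sat(¬idle) = {m3}
Sat(ack ∨ ¬idle) = {m1, m2, m3, m5}
Sat(AX (ack ∨ ¬idle)) = {s : every successor in {m1, m2, m3, m5}} = {m0, m2, m5}
Sat(EX (AX (ack ∨ ¬idle))) = {s : some successor in {m0, m2, m5}} = {m1, m4, m5}
m4 ∈ Sat(EX (AX (ack ∨ ¬idle))) = {m1, m4, m5}, so the formula holds at m4.

Yes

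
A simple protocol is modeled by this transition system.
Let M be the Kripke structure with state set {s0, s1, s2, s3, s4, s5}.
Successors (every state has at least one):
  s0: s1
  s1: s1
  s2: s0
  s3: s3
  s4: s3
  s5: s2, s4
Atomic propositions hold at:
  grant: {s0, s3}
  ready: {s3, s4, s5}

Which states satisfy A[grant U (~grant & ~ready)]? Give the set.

Sat(~grant) = {s1, s2, s4, s5}
Sat(~ready) = {s0, s1, s2}
Sat(~grant & ~ready) = {s1, s2}
A[grant U (~grant & ~ready)]: least fixpoint, start Z0 = Sat((~grant & ~ready)) = {s1, s2}, add states in Sat(grant) with every successor in Z. Z1 = {s0, s1, s2}; fixed.
Sat(A[grant U (~grant & ~ready)]) = {s0, s1, s2}

{s0, s1, s2}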